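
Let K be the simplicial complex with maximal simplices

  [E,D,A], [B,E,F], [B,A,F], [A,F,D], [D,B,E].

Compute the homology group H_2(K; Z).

H_2 = 0.

Take the total order A < B < D < E < F on the vertex set. Then K (dimension 2) consists of the simplices:

  0-simplices (5): A, B, D, E, F
  1-simplices (10): AB, AD, AE, AF, BD, BE, BF, DE, DF, EF
  2-simplices (5): ABF, ADE, ADF, BDE, BEF

Hence C_0 ≅ Z^5, C_1 ≅ Z^10, C_2 ≅ Z^5.

∂_1: C_1 → C_0 maps an edge to its endpoints' difference, ∂[p,q] = q − p. For instance
  ∂BF = F − B.
The resulting 5×10 matrix has rank 4, and its Smith normal form has invariant factors (1,1,1,1).

Boundary ∂_2: C_2 → C_1 sends each 2-simplex [p,q,r] to [q,r] − [p,r] + [p,q]. For instance
  ∂ADE = DE − AE + AD,
  ∂ABF = BF − AF + AB.
The 10×5 boundary matrix has rank 5 and Smith normal form diag(1,1,1,1,1).

From H_k ≅ ker(∂_k) / im(∂_{k+1}) we obtain:

  H_2: rank ker ∂_2 − rank ∂_3 = (5 − 5) − 0 = 0, and there is no ∂_3, so H_2 = 0.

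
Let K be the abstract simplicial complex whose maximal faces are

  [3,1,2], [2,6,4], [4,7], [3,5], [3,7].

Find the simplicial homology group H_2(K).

H_2 = 0.

Order the vertices as 1 < 2 < 3 < 4 < 5 < 6 < 7. Listing each simplex with vertices in this order, K has dimension 2 with simplices:

  0-simplices (7): [1], [2], [3], [4], [5], [6], [7]
  1-simplices (9): [1,2], [1,3], [2,3], [2,4], [2,6], [3,5], [3,7], [4,6], [4,7]
  2-simplices (2): [1,2,3], [2,4,6]

giving chain groups C_0 ≅ Z^7, C_1 ≅ Z^9, C_2 ≅ Z^2.

Boundary ∂_1: C_1 → C_0 sends each edge [p,q] (with p < q) to q − p. For instance
  ∂[2,4] = [4] − [2].
This gives a 7×9 integer matrix of rank 6; reducing to Smith normal form yields diagonal entries (1,1,1,1,1,1).

∂_2: C_2 → C_1 maps a triangle to the signed sum of its edges. For instance
  ∂[2,4,6] = [4,6] − [2,6] + [2,4],
  ∂[1,2,3] = [2,3] − [1,3] + [1,2].
As a 9×2 matrix over Z this has rank 2, with invariant factors (1,1).

From H_k ≅ ker(∂_k) / im(∂_{k+1}) we obtain:

  H_2: rank ker ∂_2 − rank ∂_3 = (2 − 2) − 0 = 0, and there is no ∂_3, so H_2 ≅ 0.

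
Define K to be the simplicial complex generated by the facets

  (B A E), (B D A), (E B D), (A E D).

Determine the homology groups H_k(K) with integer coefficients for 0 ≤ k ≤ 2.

We work with the vertex ordering A < B < D < E. The simplices of K, each written with vertices in increasing order, are:

  0-simplices (4): A, B, D, E
  1-simplices (6): AB, AD, AE, BD, BE, DE
  2-simplices (4): ABD, ABE, ADE, BDE

giving chain groups C_0 ≅ Z^4, C_1 ≅ Z^6, C_2 ≅ Z^4.

∂_1: C_1 → C_0 maps an edge to its endpoints' difference, ∂[p,q] = q − p.
This gives a 4×6 integer matrix of rank 3; reducing to Smith normal form yields diagonal entries (1,1,1).

The boundary map ∂_2: C_2 → C_1 maps a triangle to the signed sum of its edges. For instance
  ∂ABE = BE − AE + AB,
  ∂BDE = DE − BE + BD.
The 6×4 boundary matrix has rank 3 and Smith normal form diag(1,1,1).

From H_k ≅ ker(∂_k) / im(∂_{k+1}) we obtain:

  H_0: rank C_0 − rank ∂_1 = 4 − 3 = 1, and the invariant factors of ∂_1 are all 1, so H_0 = Z.
  H_1: rank ker ∂_1 − rank ∂_2 = (6 − 3) − 3 = 0, and the invariant factors of ∂_2 are all 1, so H_1 = 0.
  H_2: rank ker ∂_2 − rank ∂_3 = (4 − 3) − 0 = 1, and there is no ∂_3, so H_2 = Z.

As a check, the Euler characteristic is 4 − 6 + 4 = 2, which agrees with 1 − 0 + 1 = 2.
(K is a triangulation of the 2-sphere S^2.)

H_0 ≅ Z,  H_1 = 0,  H_2 ≅ Z.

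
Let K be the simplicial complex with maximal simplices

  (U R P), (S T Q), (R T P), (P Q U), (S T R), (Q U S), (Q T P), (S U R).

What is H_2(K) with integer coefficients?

Take the total order P < Q < R < S < T < U on the vertex set. Then K (dimension 2) consists of the simplices:

  0-simplices (6): P, Q, R, S, T, U
  1-simplices (12): PQ, PR, PT, PU, QS, QT, QU, RS, RT, RU, ST, SU
  2-simplices (8): PQT, PQU, PRT, PRU, QST, QSU, RST, RSU

Hence C_0 ≅ Z^6, C_1 ≅ Z^12, C_2 ≅ Z^8.

Boundary ∂_1: C_1 → C_0 is given by ∂[p,q] = [q] − [p]. For instance
  ∂QU = U − Q.
The resulting 6×12 matrix has rank 5, and its Smith normal form has invariant factors (1,1,1,1,1).

The boundary map ∂_2: C_2 → C_1 sends each 2-simplex [p,q,r] to [q,r] − [p,r] + [p,q]. For instance
  ∂PRT = RT − PT + PR,
  ∂PRU = RU − PU + PR.
As a 12×8 matrix over Z this has rank 7, with invariant factors (1,1,1,1,1,1,1).

Now H_k = ker ∂_k / im ∂_{k+1}, so:

  H_2: rank ker ∂_2 − rank ∂_3 = (8 − 7) − 0 = 1, and there is no ∂_3, so H_2 ≅ Z.

H_2 ≅ Z.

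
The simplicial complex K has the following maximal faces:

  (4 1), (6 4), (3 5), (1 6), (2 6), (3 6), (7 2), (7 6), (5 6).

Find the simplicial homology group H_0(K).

K has 7 vertices, 9 edges.
rank ∂_0 = 0, rank ∂_1 = 6 ⇒ b_0 = 7 − 0 − 6 = 1; all invariant factors of ∂_1 are 1 so no torsion. So H_0 ≅ Z.

H_0 = Z.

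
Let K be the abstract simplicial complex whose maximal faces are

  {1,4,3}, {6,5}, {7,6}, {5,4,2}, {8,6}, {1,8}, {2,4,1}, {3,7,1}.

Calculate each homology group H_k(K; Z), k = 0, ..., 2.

Fix the vertex order 1 < 2 < 3 < 4 < 5 < 6 < 7 < 8 and write every simplex with vertices in increasing order. Then dim K = 2 and the simplices of K are:

  0-simplices (8): [1], [2], [3], [4], [5], [6], [7], [8]
  1-simplices (13): [1,2], [1,3], [1,4], [1,7], [1,8], [2,4], [2,5], [3,4], [3,7], [4,5], [5,6], [6,7], [6,8]
  2-simplices (4): [1,2,4], [1,3,4], [1,3,7], [2,4,5]

Hence C_0 ≅ Z^8, C_1 ≅ Z^13, C_2 ≅ Z^4.

The boundary map ∂_1: C_1 → C_0 is given by ∂[p,q] = [q] − [p]. For instance
  ∂[4,5] = [5] − [4].
The resulting 8×13 matrix has rank 7, and its Smith normal form has invariant factors (1,1,1,1,1,1,1).

∂_2: C_2 → C_1 acts by ∂[p,q,r] = [q,r] − [p,r] + [p,q]. For instance
  ∂[2,4,5] = [4,5] − [2,5] + [2,4],
  ∂[1,2,4] = [2,4] − [1,4] + [1,2].
The 13×4 boundary matrix has rank 4 and Smith normal form diag(1,1,1,1).

Now H_k = ker ∂_k / im ∂_{k+1}, so:

  H_0: rank C_0 − rank ∂_1 = 8 − 7 = 1, and the invariant factors of ∂_1 are all 1, so H_0 = Z.
  H_1: rank ker ∂_1 − rank ∂_2 = (13 − 7) − 4 = 2, and the invariant factors of ∂_2 are all 1, so H_1 = Z^2.
  H_2: rank ker ∂_2 − rank ∂_3 = (4 − 4) − 0 = 0, and there is no ∂_3, so H_2 = 0.

As a check, the Euler characteristic is 8 − 13 + 4 = -1, which agrees with 1 − 2 + 0 = -1.

H_0 ≅ Z,  H_1 ≅ Z^2,  H_2 = 0.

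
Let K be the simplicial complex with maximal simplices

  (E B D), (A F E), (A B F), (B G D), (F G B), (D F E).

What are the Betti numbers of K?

Fix the vertex order A < B < D < E < F < G and write every simplex with vertices in increasing order. Then dim K = 2 and the simplices of K are:

  0-simplices (6): A, B, D, E, F, G
  1-simplices (12): AB, AE, AF, BD, BE, BF, BG, DE, DF, DG, EF, FG
  2-simplices (6): ABF, AEF, BDE, BDG, BFG, DEF

Hence C_0 ≅ Z^6, C_1 ≅ Z^12, C_2 ≅ Z^6.

∂_1: C_1 → C_0 maps an edge to its endpoints' difference, ∂[p,q] = q − p. For instance
  ∂BF = F − B.
The 6×12 boundary matrix has rank 5 and Smith normal form diag(1,1,1,1,1).

Boundary ∂_2: C_2 → C_1 acts by ∂[p,q,r] = [q,r] − [p,r] + [p,q]. For instance
  ∂ABF = BF − AF + AB,
  ∂DEF = EF − DF + DE.
This gives a 12×6 integer matrix of rank 6; reducing to Smith normal form yields diagonal entries (1,1,1,1,1,1).

From H_k ≅ ker(∂_k) / im(∂_{k+1}) we obtain:

  H_0: rank C_0 − rank ∂_1 = 6 − 5 = 1, and the invariant factors of ∂_1 are all 1, so H_0 = Z.
  H_1: rank ker ∂_1 − rank ∂_2 = (12 − 5) − 6 = 1, and the invariant factors of ∂_2 are all 1, so H_1 = Z.
  H_2: rank ker ∂_2 − rank ∂_3 = (6 − 6) − 0 = 0, and there is no ∂_3, so H_2 = 0.

As a check, the Euler characteristic is 6 − 12 + 6 = 0, which agrees with 1 − 1 + 0 = 0.

Hence the Betti numbers are b_0 = 1, b_1 = 1, b_2 = 0.

b_0 = 1, b_1 = 1, b_2 = 0.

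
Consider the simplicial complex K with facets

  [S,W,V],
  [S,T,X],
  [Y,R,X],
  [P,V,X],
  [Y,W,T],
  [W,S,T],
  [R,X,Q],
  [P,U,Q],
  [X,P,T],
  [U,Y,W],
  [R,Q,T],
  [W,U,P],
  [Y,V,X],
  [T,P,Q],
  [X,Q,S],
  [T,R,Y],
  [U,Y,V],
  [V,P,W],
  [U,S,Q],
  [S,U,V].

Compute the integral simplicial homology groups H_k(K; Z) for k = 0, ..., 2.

Order the vertices as P < Q < R < S < T < U < V < W < X < Y. Listing each simplex with vertices in this order, K has dimension 2 with simplices:

  0-simplices (10): P, Q, R, S, T, U, V, W, X, Y
  1-simplices (30): PQ, PT, PU, PV, PW, PX, QR, QS, QT, QU, QX, RT, RX, RY, ST, SU, SV, SW, SX, TW, TX, TY, UV, UW, UY, VW, VX, VY, WY, XY
  2-simplices (20): PQT, PQU, PTX, PUW, PVW, PVX, QRT, QRX, QSU, QSX, RTY, RXY, STW, STX, SUV, SVW, TWY, UVY, UWY, VXY

so the chain groups are C_0 ≅ Z^10, C_1 ≅ Z^30, C_2 ≅ Z^20.

∂_1: C_1 → C_0 maps an edge to its endpoints' difference, ∂[p,q] = q − p. For instance
  ∂PV = V − P.
The 10×30 boundary matrix has rank 9 and Smith normal form diag(1,1,1,1,1,1,1,1,1).

Boundary ∂_2: C_2 → C_1 acts by ∂[p,q,r] = [q,r] − [p,r] + [p,q]. For instance
  ∂RXY = XY − RY + RX,
  ∂PQU = QU − PU + PQ.
The 30×20 boundary matrix has rank 20 and Smith normal form diag(1,1,1,1,1,1,1,1,1,1,1,1,1,1,1,1,1,1,1,2).

Computing H_k = (kernel of ∂_k) / (image of ∂_{k+1}):

  H_0: rank C_0 − rank ∂_1 = 10 − 9 = 1, and the invariant factors of ∂_1 are all 1, so H_0 ≅ Z.
  H_1: rank ker ∂_1 − rank ∂_2 = (30 − 9) − 20 = 1, and ∂_2 has invariant factor 2 > 1, so H_1 ≅ Z ⊕ Z/2.
  H_2: rank ker ∂_2 − rank ∂_3 = (20 − 20) − 0 = 0, and there is no ∂_3, so H_2 ≅ 0.

(K is a triangulation of the Klein bottle.)

H_0 ≅ Z,  H_1 ≅ Z ⊕ Z/2,  H_2 = 0.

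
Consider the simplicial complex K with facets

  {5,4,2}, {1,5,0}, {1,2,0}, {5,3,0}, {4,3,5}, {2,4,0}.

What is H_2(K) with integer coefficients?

H_2 ≅ 0.

Fix the vertex order 0 < 1 < 2 < 3 < 4 < 5 and write every simplex with vertices in increasing order. Then dim K = 2 and the simplices of K are:

  0-simplices (6): [0], [1], [2], [3], [4], [5]
  1-simplices (12): [0,1], [0,2], [0,3], [0,4], [0,5], [1,2], [1,5], [2,4], [2,5], [3,4], [3,5], [4,5]
  2-simplices (6): [0,1,2], [0,1,5], [0,2,4], [0,3,5], [2,4,5], [3,4,5]

so the chain groups are C_0 ≅ Z^6, C_1 ≅ Z^12, C_2 ≅ Z^6.

The boundary map ∂_1: C_1 → C_0 maps an edge to its endpoints' difference, ∂[p,q] = q − p.
The resulting 6×12 matrix has rank 5, and its Smith normal form has invariant factors (1,1,1,1,1).

Boundary ∂_2: C_2 → C_1 maps a triangle to the signed sum of its edges. For instance
  ∂[0,1,2] = [1,2] − [0,2] + [0,1],
  ∂[3,4,5] = [4,5] − [3,5] + [3,4].
This gives a 12×6 integer matrix of rank 6; reducing to Smith normal form yields diagonal entries (1,1,1,1,1,1).

Reading off H_k = ker ∂_k / im ∂_{k+1}:

  H_2: rank ker ∂_2 − rank ∂_3 = (6 − 6) − 0 = 0, and there is no ∂_3, so H_2 ≅ 0.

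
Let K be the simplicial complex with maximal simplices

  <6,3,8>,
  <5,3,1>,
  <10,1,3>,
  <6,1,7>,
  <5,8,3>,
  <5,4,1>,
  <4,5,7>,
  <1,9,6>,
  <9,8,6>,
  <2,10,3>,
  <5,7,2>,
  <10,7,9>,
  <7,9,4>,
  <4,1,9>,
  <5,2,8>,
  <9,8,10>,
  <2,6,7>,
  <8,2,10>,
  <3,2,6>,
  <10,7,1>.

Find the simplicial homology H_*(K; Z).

H_0 = Z,  H_1 = Z ⊕ Z/2,  H_2 = 0.

Order the vertices as 1 < 2 < 3 < 4 < 5 < 6 < 7 < 8 < 9 < 10. Listing each simplex with vertices in this order, K has dimension 2 with simplices:

  0-simplices (10): [1], [2], [3], [4], [5], [6], [7], [8], [9], [10]
  1-simplices (30): (30 of them)
  2-simplices (20): (20 of them)

so the chain groups are C_0 ≅ Z^10, C_1 ≅ Z^30, C_2 ≅ Z^20.

∂_1: C_1 → C_0 is given by ∂[p,q] = [q] − [p].
As a 10×30 matrix over Z this has rank 9, with invariant factors (1,1,1,1,1,1,1,1,1).

∂_2: C_2 → C_1 sends each 2-simplex [p,q,r] to [q,r] − [p,r] + [p,q]. For instance
  ∂[1,7,10] = [7,10] − [1,10] + [1,7],
  ∂[1,4,5] = [4,5] − [1,5] + [1,4].
This gives a 30×20 integer matrix of rank 20; reducing to Smith normal form yields diagonal entries (1,1,1,1,1,1,1,1,1,1,1,1,1,1,1,1,1,1,1,2).

From H_k ≅ ker(∂_k) / im(∂_{k+1}) we obtain:

  H_0: rank C_0 − rank ∂_1 = 10 − 9 = 1, and the invariant factors of ∂_1 are all 1, so H_0 = Z.
  H_1: rank ker ∂_1 − rank ∂_2 = (30 − 9) − 20 = 1, and ∂_2 has invariant factor 2 > 1, so H_1 = Z ⊕ Z/2.
  H_2: rank ker ∂_2 − rank ∂_3 = (20 − 20) − 0 = 0, and there is no ∂_3, so H_2 = 0.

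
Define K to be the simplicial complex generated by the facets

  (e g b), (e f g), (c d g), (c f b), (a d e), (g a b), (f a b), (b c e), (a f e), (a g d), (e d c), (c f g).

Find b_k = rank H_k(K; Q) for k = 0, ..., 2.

Take the total order a < b < c < d < e < f < g on the vertex set. Then K (dimension 2) consists of the simplices:

  0-simplices (7): a, b, c, d, e, f, g
  1-simplices (18): ab, ad, ae, af, ag, bc, be, bf, bg, cd, ce, cf, cg, de, dg, ef, eg, fg
  2-simplices (12): abf, abg, ade, adg, aef, bce, bcf, beg, cde, cdg, cfg, efg

Hence C_0 ≅ Z^7, C_1 ≅ Z^18, C_2 ≅ Z^12.

Boundary ∂_1: C_1 → C_0 sends each edge [p,q] (with p < q) to q − p. For instance
  ∂cd = d − c.
As a 7×18 matrix over Z this has rank 6, with invariant factors (1,1,1,1,1,1).

∂_2: C_2 → C_1 sends each 2-simplex [p,q,r] to [q,r] − [p,r] + [p,q]. For instance
  ∂beg = eg − bg + be,
  ∂abg = bg − ag + ab.
The resulting 18×12 matrix has rank 12, and its Smith normal form has invariant factors (1,1,1,1,1,1,1,1,1,1,1,2).

Reading off H_k = ker ∂_k / im ∂_{k+1}:

  H_0: rank C_0 − rank ∂_1 = 7 − 6 = 1, and the invariant factors of ∂_1 are all 1, so H_0 ≅ Z.
  H_1: rank ker ∂_1 − rank ∂_2 = (18 − 6) − 12 = 0, and ∂_2 has invariant factor 2 > 1, so H_1 ≅ Z/2.
  H_2: rank ker ∂_2 − rank ∂_3 = (12 − 12) − 0 = 0, and there is no ∂_3, so H_2 ≅ 0.

As a check, the Euler characteristic is 7 − 18 + 12 = 1, which agrees with 1 − 0 + 0 = 1.
(K is a triangulation of the real projective plane RP^2.)

Hence the Betti numbers are b_0 = 1, b_1 = 0, b_2 = 0.

b_0 = 1, b_1 = 0, b_2 = 0.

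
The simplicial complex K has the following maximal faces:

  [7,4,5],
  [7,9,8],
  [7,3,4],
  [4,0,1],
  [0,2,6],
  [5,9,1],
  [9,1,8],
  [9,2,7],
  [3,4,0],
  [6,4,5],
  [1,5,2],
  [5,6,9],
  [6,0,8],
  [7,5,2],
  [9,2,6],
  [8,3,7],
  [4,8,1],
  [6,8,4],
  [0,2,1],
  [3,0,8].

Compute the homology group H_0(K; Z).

H_0 ≅ Z.

Fix the vertex order 0 < 1 < 2 < 3 < 4 < 5 < 6 < 7 < 8 < 9 and write every simplex with vertices in increasing order. Then dim K = 2 and the simplices of K are:

  0-simplices (10): [0], [1], [2], [3], [4], [5], [6], [7], [8], [9]
  1-simplices (30): (30 of them)
  2-simplices (20): (20 of them)

giving chain groups C_0 ≅ Z^10, C_1 ≅ Z^30, C_2 ≅ Z^20.

The boundary map ∂_1: C_1 → C_0 is given by ∂[p,q] = [q] − [p]. For instance
  ∂[5,9] = [9] − [5].
As a 10×30 matrix over Z this has rank 9, with invariant factors (1,1,1,1,1,1,1,1,1).

The boundary map ∂_2: C_2 → C_1 maps a triangle to the signed sum of its edges. For instance
  ∂[0,1,4] = [1,4] − [0,4] + [0,1],
  ∂[4,6,8] = [6,8] − [4,8] + [4,6].
This gives a 30×20 integer matrix of rank 20; reducing to Smith normal form yields diagonal entries (1,1,1,1,1,1,1,1,1,1,1,1,1,1,1,1,1,1,1,2).

Computing H_k = (kernel of ∂_k) / (image of ∂_{k+1}):

  H_0: rank C_0 − rank ∂_1 = 10 − 9 = 1, and the invariant factors of ∂_1 are all 1, so H_0 = Z.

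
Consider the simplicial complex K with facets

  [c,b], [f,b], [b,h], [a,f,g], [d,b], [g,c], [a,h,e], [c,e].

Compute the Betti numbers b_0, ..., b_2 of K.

We work with the vertex ordering a < b < c < d < e < f < g < h. The simplices of K, each written with vertices in increasing order, are:

  0-simplices (8): a, b, c, d, e, f, g, h
  1-simplices (12): ae, af, ag, ah, bc, bd, bf, bh, ce, cg, eh, fg
  2-simplices (2): aeh, afg

so the chain groups are C_0 ≅ Z^8, C_1 ≅ Z^12, C_2 ≅ Z^2.

Boundary ∂_1: C_1 → C_0 is given by ∂[p,q] = [q] − [p].
The resulting 8×12 matrix has rank 7, and its Smith normal form has invariant factors (1,1,1,1,1,1,1).

The boundary map ∂_2: C_2 → C_1 acts by ∂[p,q,r] = [q,r] − [p,r] + [p,q]. For instance
  ∂afg = fg − ag + af,
  ∂aeh = eh − ah + ae.
The resulting 12×2 matrix has rank 2, and its Smith normal form has invariant factors (1,1).

From H_k ≅ ker(∂_k) / im(∂_{k+1}) we obtain:

  H_0: rank C_0 − rank ∂_1 = 8 − 7 = 1, and the invariant factors of ∂_1 are all 1, so H_0 ≅ Z.
  H_1: rank ker ∂_1 − rank ∂_2 = (12 − 7) − 2 = 3, and the invariant factors of ∂_2 are all 1, so H_1 ≅ Z^3.
  H_2: rank ker ∂_2 − rank ∂_3 = (2 − 2) − 0 = 0, and there is no ∂_3, so H_2 ≅ 0.

Hence the Betti numbers are b_0 = 1, b_1 = 3, b_2 = 0.

b_0 = 1, b_1 = 3, b_2 = 0.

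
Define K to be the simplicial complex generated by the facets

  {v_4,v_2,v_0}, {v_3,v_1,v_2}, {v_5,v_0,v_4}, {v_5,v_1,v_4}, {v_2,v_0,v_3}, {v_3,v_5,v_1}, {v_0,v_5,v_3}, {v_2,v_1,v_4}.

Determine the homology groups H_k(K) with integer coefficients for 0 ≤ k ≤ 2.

H_0 ≅ Z,  H_1 = 0,  H_2 ≅ Z.

K has 6 vertices, 12 edges, 8 triangles.
rank ∂_0 = 0, rank ∂_1 = 5 ⇒ b_0 = 6 − 0 − 5 = 1; all invariant factors of ∂_1 are 1 so no torsion. So H_0 ≅ Z.
rank ∂_1 = 5, rank ∂_2 = 7 ⇒ b_1 = 12 − 5 − 7 = 0; all invariant factors of ∂_2 are 1 so no torsion. So H_1 ≅ 0.
rank ∂_2 = 7, rank ∂_3 = 0 ⇒ b_2 = 8 − 7 − 0 = 1. So H_2 ≅ Z.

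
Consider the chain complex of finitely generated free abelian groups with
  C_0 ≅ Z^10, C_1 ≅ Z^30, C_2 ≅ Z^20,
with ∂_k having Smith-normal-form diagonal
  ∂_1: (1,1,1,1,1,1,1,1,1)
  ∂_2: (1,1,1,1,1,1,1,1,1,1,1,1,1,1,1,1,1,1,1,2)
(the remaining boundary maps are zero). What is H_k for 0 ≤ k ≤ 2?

H_0 ≅ Z,  H_1 ≅ Z ⊕ Z/2,  H_2 = 0.

H_0: b_0 = 10 − 0 − 9 = 1; torsion from ∂_1 factors > 1: none. So H_0 ≅ Z.
H_1: b_1 = 30 − 9 − 20 = 1; torsion from ∂_2 factors > 1: [2]. So H_1 ≅ Z ⊕ Z/2.
H_2: b_2 = 20 − 20 − 0 = 0; torsion from ∂_3 factors > 1: none. So H_2 ≅ 0.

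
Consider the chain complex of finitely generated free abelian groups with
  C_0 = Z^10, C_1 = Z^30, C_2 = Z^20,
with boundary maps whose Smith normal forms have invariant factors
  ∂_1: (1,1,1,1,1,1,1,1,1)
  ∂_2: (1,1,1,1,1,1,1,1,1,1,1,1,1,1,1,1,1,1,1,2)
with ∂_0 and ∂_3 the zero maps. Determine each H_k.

H_0: b_0 = 10 − 0 − 9 = 1; torsion from ∂_1 factors > 1: none. So H_0 = Z.
H_1: b_1 = 30 − 9 − 20 = 1; torsion from ∂_2 factors > 1: [2]. So H_1 = Z ⊕ Z/2.
H_2: b_2 = 20 − 20 − 0 = 0; torsion from ∂_3 factors > 1: none. So H_2 = 0.

H_0 = Z,  H_1 = Z ⊕ Z/2,  H_2 = 0.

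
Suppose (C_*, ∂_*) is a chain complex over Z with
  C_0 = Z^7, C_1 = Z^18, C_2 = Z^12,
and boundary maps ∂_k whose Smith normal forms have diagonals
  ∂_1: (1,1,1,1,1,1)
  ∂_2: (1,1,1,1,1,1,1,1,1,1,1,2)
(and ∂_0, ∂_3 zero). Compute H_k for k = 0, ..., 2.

H_0: b_0 = 7 − 0 − 6 = 1; torsion from ∂_1 factors > 1: none. So H_0 = Z.
H_1: b_1 = 18 − 6 − 12 = 0; torsion from ∂_2 factors > 1: [2]. So H_1 = Z/2.
H_2: b_2 = 12 − 12 − 0 = 0; torsion from ∂_3 factors > 1: none. So H_2 = 0.

H_0 = Z,  H_1 = Z/2,  H_2 = 0.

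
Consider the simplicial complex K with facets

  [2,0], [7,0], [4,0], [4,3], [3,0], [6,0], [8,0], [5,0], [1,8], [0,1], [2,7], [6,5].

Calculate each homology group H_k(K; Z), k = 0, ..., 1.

H_0 = Z,  H_1 = Z^4.

Take the total order 0 < 1 < 2 < 3 < 4 < 5 < 6 < 7 < 8 on the vertex set. Then K (dimension 1) consists of the simplices:

  0-simplices (9): [0], [1], [2], [3], [4], [5], [6], [7], [8]
  1-simplices (12): [0,1], [0,2], [0,3], [0,4], [0,5], [0,6], [0,7], [0,8], [1,8], [2,7], [3,4], [5,6]

giving chain groups C_0 ≅ Z^9, C_1 ≅ Z^12.

The boundary map ∂_1: C_1 → C_0 maps an edge to its endpoints' difference, ∂[p,q] = q − p. For instance
  ∂[0,6] = [6] − [0].
The 9×12 boundary matrix has rank 8 and Smith normal form diag(1,1,1,1,1,1,1,1).

Computing H_k = (kernel of ∂_k) / (image of ∂_{k+1}):

  H_0: rank C_0 − rank ∂_1 = 9 − 8 = 1, and the invariant factors of ∂_1 are all 1, so H_0 = Z.
  H_1: rank ker ∂_1 − rank ∂_2 = (12 − 8) − 0 = 4, and there is no ∂_2, so H_1 = Z^4.

As a check, the Euler characteristic is 9 − 12 = -3, which agrees with 1 − 4 = -3.
(K is a triangulation of a wedge of 4 circles.)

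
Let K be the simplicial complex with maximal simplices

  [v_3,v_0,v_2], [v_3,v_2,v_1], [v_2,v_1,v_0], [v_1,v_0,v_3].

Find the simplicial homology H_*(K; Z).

H_0 ≅ Z,  H_1 = 0,  H_2 ≅ Z.

Take the total order v_0 < v_1 < v_2 < v_3 on the vertex set. Then K (dimension 2) consists of the simplices:

  0-simplices (4): [v_0], [v_1], [v_2], [v_3]
  1-simplices (6): [v_0,v_1], [v_0,v_2], [v_0,v_3], [v_1,v_2], [v_1,v_3], [v_2,v_3]
  2-simplices (4): [v_0,v_1,v_2], [v_0,v_1,v_3], [v_0,v_2,v_3], [v_1,v_2,v_3]

giving chain groups C_0 ≅ Z^4, C_1 ≅ Z^6, C_2 ≅ Z^4.

∂_1: C_1 → C_0 sends each edge [p,q] (with p < q) to q − p. For instance
  ∂[v_1,v_3] = [v_3] − [v_1].
The 4×6 boundary matrix has rank 3 and Smith normal form diag(1,1,1).

Boundary ∂_2: C_2 → C_1 acts by ∂[p,q,r] = [q,r] − [p,r] + [p,q]. For instance
  ∂[v_0,v_1,v_3] = [v_1,v_3] − [v_0,v_3] + [v_0,v_1],
  ∂[v_1,v_2,v_3] = [v_2,v_3] − [v_1,v_3] + [v_1,v_2].
The resulting 6×4 matrix has rank 3, and its Smith normal form has invariant factors (1,1,1).

From H_k ≅ ker(∂_k) / im(∂_{k+1}) we obtain:

  H_0: rank C_0 − rank ∂_1 = 4 − 3 = 1, and the invariant factors of ∂_1 are all 1, so H_0 = Z.
  H_1: rank ker ∂_1 − rank ∂_2 = (6 − 3) − 3 = 0, and the invariant factors of ∂_2 are all 1, so H_1 = 0.
  H_2: rank ker ∂_2 − rank ∂_3 = (4 − 3) − 0 = 1, and there is no ∂_3, so H_2 = Z.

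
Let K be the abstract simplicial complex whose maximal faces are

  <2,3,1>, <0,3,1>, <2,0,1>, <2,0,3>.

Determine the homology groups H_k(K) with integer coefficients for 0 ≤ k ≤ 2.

Take the total order 0 < 1 < 2 < 3 on the vertex set. Then K (dimension 2) consists of the simplices:

  0-simplices (4): [0], [1], [2], [3]
  1-simplices (6): [0,1], [0,2], [0,3], [1,2], [1,3], [2,3]
  2-simplices (4): [0,1,2], [0,1,3], [0,2,3], [1,2,3]

so the chain groups are C_0 ≅ Z^4, C_1 ≅ Z^6, C_2 ≅ Z^4.

∂_1: C_1 → C_0 is given by ∂[p,q] = [q] − [p].
This gives a 4×6 integer matrix of rank 3; reducing to Smith normal form yields diagonal entries (1,1,1).

The boundary map ∂_2: C_2 → C_1 acts by ∂[p,q,r] = [q,r] − [p,r] + [p,q]. For instance
  ∂[0,1,2] = [1,2] − [0,2] + [0,1],
  ∂[0,2,3] = [2,3] − [0,3] + [0,2].
This gives a 6×4 integer matrix of rank 3; reducing to Smith normal form yields diagonal entries (1,1,1).

From H_k ≅ ker(∂_k) / im(∂_{k+1}) we obtain:

  H_0: rank C_0 − rank ∂_1 = 4 − 3 = 1, and the invariant factors of ∂_1 are all 1, so H_0 ≅ Z.
  H_1: rank ker ∂_1 − rank ∂_2 = (6 − 3) − 3 = 0, and the invariant factors of ∂_2 are all 1, so H_1 ≅ 0.
  H_2: rank ker ∂_2 − rank ∂_3 = (4 − 3) − 0 = 1, and there is no ∂_3, so H_2 ≅ Z.

(K is a triangulation of the 2-sphere S^2.)

H_0 = Z,  H_1 = 0,  H_2 = Z.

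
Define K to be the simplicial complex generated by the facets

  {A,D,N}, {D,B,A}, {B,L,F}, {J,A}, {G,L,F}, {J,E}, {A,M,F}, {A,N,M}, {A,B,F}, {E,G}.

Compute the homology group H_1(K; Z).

K has 10 vertices, 17 edges, 7 triangles.
rank ∂_1 = 9, rank ∂_2 = 7 ⇒ b_1 = 17 − 9 − 7 = 1; all invariant factors of ∂_2 are 1 so no torsion. So H_1 ≅ Z.

H_1 = Z.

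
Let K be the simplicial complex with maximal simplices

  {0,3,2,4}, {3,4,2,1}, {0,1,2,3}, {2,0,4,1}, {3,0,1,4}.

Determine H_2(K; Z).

We work with the vertex ordering 0 < 1 < 2 < 3 < 4. The simplices of K, each written with vertices in increasing order, are:

  0-simplices (5): [0], [1], [2], [3], [4]
  1-simplices (10): [0,1], [0,2], [0,3], [0,4], [1,2], [1,3], [1,4], [2,3], [2,4], [3,4]
  2-simplices (10): [0,1,2], [0,1,3], [0,1,4], [0,2,3], [0,2,4], [0,3,4], [1,2,3], [1,2,4], [1,3,4], [2,3,4]
  3-simplices (5): [0,1,2,3], [0,1,2,4], [0,1,3,4], [0,2,3,4], [1,2,3,4]

giving chain groups C_0 ≅ Z^5, C_1 ≅ Z^10, C_2 ≅ Z^10, C_3 ≅ Z^5.

Boundary ∂_1: C_1 → C_0 sends each edge [p,q] (with p < q) to q − p. For instance
  ∂[0,2] = [2] − [0].
The resulting 5×10 matrix has rank 4, and its Smith normal form has invariant factors (1,1,1,1).

Boundary ∂_2: C_2 → C_1 sends each 2-simplex [p,q,r] to [q,r] − [p,r] + [p,q]. For instance
  ∂[0,2,3] = [2,3] − [0,3] + [0,2],
  ∂[0,1,4] = [1,4] − [0,4] + [0,1].
The resulting 10×10 matrix has rank 6, and its Smith normal form has invariant factors (1,1,1,1,1,1).

The boundary map ∂_3: C_3 → C_2 sends each 3-simplex σ to the alternating sum Σ_i (−1)^i (σ with its i-th vertex removed). For instance
  ∂[0,1,3,4] = [1,3,4] − [0,3,4] + [0,1,4] − [0,1,3],
  ∂[1,2,3,4] = [2,3,4] − [1,3,4] + [1,2,4] − [1,2,3].
The resulting 10×5 matrix has rank 4, and its Smith normal form has invariant factors (1,1,1,1).

Computing H_k = (kernel of ∂_k) / (image of ∂_{k+1}):

  H_2: rank ker ∂_2 − rank ∂_3 = (10 − 6) − 4 = 0, and the invariant factors of ∂_3 are all 1, so H_2 ≅ 0.

(K is a triangulation of the 3-sphere S^3.)

H_2 = 0.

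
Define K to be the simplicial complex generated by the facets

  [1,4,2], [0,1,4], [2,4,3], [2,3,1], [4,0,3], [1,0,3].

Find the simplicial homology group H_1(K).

H_1 = 0.

Take the total order 0 < 1 < 2 < 3 < 4 on the vertex set. Then K (dimension 2) consists of the simplices:

  0-simplices (5): [0], [1], [2], [3], [4]
  1-simplices (9): [0,1], [0,3], [0,4], [1,2], [1,3], [1,4], [2,3], [2,4], [3,4]
  2-simplices (6): [0,1,3], [0,1,4], [0,3,4], [1,2,3], [1,2,4], [2,3,4]

so the chain groups are C_0 ≅ Z^5, C_1 ≅ Z^9, C_2 ≅ Z^6.

The boundary map ∂_1: C_1 → C_0 sends each edge [p,q] (with p < q) to q − p.
This gives a 5×9 integer matrix of rank 4; reducing to Smith normal form yields diagonal entries (1,1,1,1).

Boundary ∂_2: C_2 → C_1 maps a triangle to the signed sum of its edges. For instance
  ∂[1,2,3] = [2,3] − [1,3] + [1,2],
  ∂[2,3,4] = [3,4] − [2,4] + [2,3].
As a 9×6 matrix over Z this has rank 5, with invariant factors (1,1,1,1,1).

From H_k ≅ ker(∂_k) / im(∂_{k+1}) we obtain:

  H_1: rank ker ∂_1 − rank ∂_2 = (9 − 4) − 5 = 0, and the invariant factors of ∂_2 are all 1, so H_1 ≅ 0.

(K is a triangulation of the 2-sphere S^2.)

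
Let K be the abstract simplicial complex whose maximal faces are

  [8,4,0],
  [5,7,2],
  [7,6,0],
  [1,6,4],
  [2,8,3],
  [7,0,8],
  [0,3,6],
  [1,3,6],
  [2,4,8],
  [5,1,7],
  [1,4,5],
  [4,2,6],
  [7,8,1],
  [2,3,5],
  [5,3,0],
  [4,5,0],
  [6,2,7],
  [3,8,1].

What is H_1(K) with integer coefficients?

Fix the vertex order 0 < 1 < 2 < 3 < 4 < 5 < 6 < 7 < 8 and write every simplex with vertices in increasing order. Then dim K = 2 and the simplices of K are:

  0-simplices (9): [0], [1], [2], [3], [4], [5], [6], [7], [8]
  1-simplices (27): (27 of them)
  2-simplices (18): [0,3,5], [0,3,6], [0,4,5], [0,4,8], [0,6,7], [0,7,8], [1,3,6], [1,3,8], [1,4,5], [1,4,6], [1,5,7], [1,7,8], [2,3,5], [2,3,8], [2,4,6], [2,4,8], [2,5,7], [2,6,7]

so the chain groups are C_0 ≅ Z^9, C_1 ≅ Z^27, C_2 ≅ Z^18.

Boundary ∂_1: C_1 → C_0 sends each edge [p,q] (with p < q) to q − p.
The 9×27 boundary matrix has rank 8 and Smith normal form diag(1,1,1,1,1,1,1,1).

The boundary map ∂_2: C_2 → C_1 maps a triangle to the signed sum of its edges. For instance
  ∂[2,3,5] = [3,5] − [2,5] + [2,3],
  ∂[1,7,8] = [7,8] − [1,8] + [1,7].
The 27×18 boundary matrix has rank 17 and Smith normal form diag(1,1,1,1,1,1,1,1,1,1,1,1,1,1,1,1,1).

Now H_k = ker ∂_k / im ∂_{k+1}, so:

  H_1: rank ker ∂_1 − rank ∂_2 = (27 − 8) − 17 = 2, and the invariant factors of ∂_2 are all 1, so H_1 = Z^2.

H_1 = Z^2.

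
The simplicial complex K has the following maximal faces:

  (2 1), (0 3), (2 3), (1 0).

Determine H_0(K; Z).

H_0 ≅ Z.

Fix the vertex order 0 < 1 < 2 < 3 and write every simplex with vertices in increasing order. Then dim K = 1 and the simplices of K are:

  0-simplices (4): [0], [1], [2], [3]
  1-simplices (4): [0,1], [0,3], [1,2], [2,3]

giving chain groups C_0 ≅ Z^4, C_1 ≅ Z^4.

∂_1: C_1 → C_0 is given by ∂[p,q] = [q] − [p]. For instance
  ∂[2,3] = [3] − [2].
As a 4×4 matrix over Z this has rank 3, with invariant factors (1,1,1).

From H_k ≅ ker(∂_k) / im(∂_{k+1}) we obtain:

  H_0: rank C_0 − rank ∂_1 = 4 − 3 = 1, and the invariant factors of ∂_1 are all 1, so H_0 ≅ Z.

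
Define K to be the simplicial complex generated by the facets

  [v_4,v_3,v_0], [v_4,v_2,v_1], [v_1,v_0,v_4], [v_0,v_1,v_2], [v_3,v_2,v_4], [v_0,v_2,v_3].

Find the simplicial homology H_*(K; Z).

H_0 ≅ Z,  H_1 = 0,  H_2 ≅ Z.

K has 5 vertices, 9 edges, 6 triangles.
rank ∂_0 = 0, rank ∂_1 = 4 ⇒ b_0 = 5 − 0 − 4 = 1; all invariant factors of ∂_1 are 1 so no torsion. So H_0 ≅ Z.
rank ∂_1 = 4, rank ∂_2 = 5 ⇒ b_1 = 9 − 4 − 5 = 0; all invariant factors of ∂_2 are 1 so no torsion. So H_1 ≅ 0.
rank ∂_2 = 5, rank ∂_3 = 0 ⇒ b_2 = 6 − 5 − 0 = 1. So H_2 ≅ Z.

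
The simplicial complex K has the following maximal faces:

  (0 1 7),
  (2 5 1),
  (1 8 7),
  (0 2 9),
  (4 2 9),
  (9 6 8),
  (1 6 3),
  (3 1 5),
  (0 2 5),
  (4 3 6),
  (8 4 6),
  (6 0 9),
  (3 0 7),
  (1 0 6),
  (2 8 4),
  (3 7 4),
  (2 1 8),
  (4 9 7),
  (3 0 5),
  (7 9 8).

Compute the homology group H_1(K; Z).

We work with the vertex ordering 0 < 1 < 2 < 3 < 4 < 5 < 6 < 7 < 8 < 9. The simplices of K, each written with vertices in increasing order, are:

  0-simplices (10): [0], [1], [2], [3], [4], [5], [6], [7], [8], [9]
  1-simplices (30): (30 of them)
  2-simplices (20): (20 of them)

so the chain groups are C_0 ≅ Z^10, C_1 ≅ Z^30, C_2 ≅ Z^20.

∂_1: C_1 → C_0 sends each edge [p,q] (with p < q) to q − p. For instance
  ∂[2,8] = [8] − [2].
This gives a 10×30 integer matrix of rank 9; reducing to Smith normal form yields diagonal entries (1,1,1,1,1,1,1,1,1).

Boundary ∂_2: C_2 → C_1 maps a triangle to the signed sum of its edges. For instance
  ∂[0,3,7] = [3,7] − [0,7] + [0,3],
  ∂[0,6,9] = [6,9] − [0,9] + [0,6].
As a 30×20 matrix over Z this has rank 20, with invariant factors (1,1,1,1,1,1,1,1,1,1,1,1,1,1,1,1,1,1,1,2).

Now H_k = ker ∂_k / im ∂_{k+1}, so:

  H_1: rank ker ∂_1 − rank ∂_2 = (30 − 9) − 20 = 1, and ∂_2 has invariant factor 2 > 1, so H_1 ≅ Z ⊕ Z/2Z.

(K is a triangulation of the Klein bottle.)

H_1 = Z ⊕ Z/2Z.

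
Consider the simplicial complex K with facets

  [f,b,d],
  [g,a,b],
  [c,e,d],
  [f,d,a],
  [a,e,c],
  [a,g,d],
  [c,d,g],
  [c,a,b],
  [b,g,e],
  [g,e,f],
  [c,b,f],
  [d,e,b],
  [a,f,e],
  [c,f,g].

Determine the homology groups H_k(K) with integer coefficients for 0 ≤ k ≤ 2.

H_0 = Z,  H_1 = Z^2,  H_2 = Z.

Take the total order a < b < c < d < e < f < g on the vertex set. Then K (dimension 2) consists of the simplices:

  0-simplices (7): a, b, c, d, e, f, g
  1-simplices (21): ab, ac, ad, ae, af, ag, bc, bd, be, bf, bg, cd, ce, cf, cg, de, df, dg, ef, eg, fg
  2-simplices (14): abc, abg, ace, adf, adg, aef, bcf, bde, bdf, beg, cde, cdg, cfg, efg

Hence C_0 ≅ Z^7, C_1 ≅ Z^21, C_2 ≅ Z^14.

∂_1: C_1 → C_0 sends each edge [p,q] (with p < q) to q − p.
This gives a 7×21 integer matrix of rank 6; reducing to Smith normal form yields diagonal entries (1,1,1,1,1,1).

∂_2: C_2 → C_1 sends each 2-simplex [p,q,r] to [q,r] − [p,r] + [p,q]. For instance
  ∂bdf = df − bf + bd,
  ∂adf = df − af + ad.
The 21×14 boundary matrix has rank 13 and Smith normal form diag(1,1,1,1,1,1,1,1,1,1,1,1,1).

From H_k ≅ ker(∂_k) / im(∂_{k+1}) we obtain:

  H_0: rank C_0 − rank ∂_1 = 7 − 6 = 1, and the invariant factors of ∂_1 are all 1, so H_0 = Z.
  H_1: rank ker ∂_1 − rank ∂_2 = (21 − 6) − 13 = 2, and the invariant factors of ∂_2 are all 1, so H_1 = Z^2.
  H_2: rank ker ∂_2 − rank ∂_3 = (14 − 13) − 0 = 1, and there is no ∂_3, so H_2 = Z.

As a check, the Euler characteristic is 7 − 21 + 14 = 0, which agrees with 1 − 2 + 1 = 0.
(K is a triangulation of the torus T^2.)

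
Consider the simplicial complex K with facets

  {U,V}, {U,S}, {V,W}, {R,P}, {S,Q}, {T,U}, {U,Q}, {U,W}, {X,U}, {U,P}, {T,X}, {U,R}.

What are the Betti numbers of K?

b_0 = 1, b_1 = 4.

Order the vertices as P < Q < R < S < T < U < V < W < X. Listing each simplex with vertices in this order, K has dimension 1 with simplices:

  0-simplices (9): P, Q, R, S, T, U, V, W, X
  1-simplices (12): PR, PU, QS, QU, RU, SU, TU, TX, UV, UW, UX, VW

Hence C_0 ≅ Z^9, C_1 ≅ Z^12.

Boundary ∂_1: C_1 → C_0 is given by ∂[p,q] = [q] − [p]. For instance
  ∂VW = W − V.
As a 9×12 matrix over Z this has rank 8, with invariant factors (1,1,1,1,1,1,1,1).

Reading off H_k = ker ∂_k / im ∂_{k+1}:

  H_0: rank C_0 − rank ∂_1 = 9 − 8 = 1, and the invariant factors of ∂_1 are all 1, so H_0 = Z.
  H_1: rank ker ∂_1 − rank ∂_2 = (12 − 8) − 0 = 4, and there is no ∂_2, so H_1 = Z^4.

As a check, the Euler characteristic is 9 − 12 = -3, which agrees with 1 − 4 = -3.

Hence the Betti numbers are b_0 = 1, b_1 = 4.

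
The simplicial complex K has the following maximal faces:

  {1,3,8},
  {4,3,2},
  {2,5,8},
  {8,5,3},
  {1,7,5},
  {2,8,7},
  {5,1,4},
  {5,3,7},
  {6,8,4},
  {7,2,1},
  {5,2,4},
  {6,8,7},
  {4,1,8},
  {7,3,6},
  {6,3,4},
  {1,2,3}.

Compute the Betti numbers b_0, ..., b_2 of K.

b_0 = 1, b_1 = 2, b_2 = 1.

Order the vertices as 1 < 2 < 3 < 4 < 5 < 6 < 7 < 8. Listing each simplex with vertices in this order, K has dimension 2 with simplices:

  0-simplices (8): [1], [2], [3], [4], [5], [6], [7], [8]
  1-simplices (24): (24 of them)
  2-simplices (16): [1,2,3], [1,2,7], [1,3,8], [1,4,5], [1,4,8], [1,5,7], [2,3,4], [2,4,5], [2,5,8], [2,7,8], [3,4,6], [3,5,7], [3,5,8], [3,6,7], [4,6,8], [6,7,8]

Hence C_0 ≅ Z^8, C_1 ≅ Z^24, C_2 ≅ Z^16.

Boundary ∂_1: C_1 → C_0 is given by ∂[p,q] = [q] − [p].
The 8×24 boundary matrix has rank 7 and Smith normal form diag(1,1,1,1,1,1,1).

The boundary map ∂_2: C_2 → C_1 sends each 2-simplex [p,q,r] to [q,r] − [p,r] + [p,q]. For instance
  ∂[3,5,7] = [5,7] − [3,7] + [3,5],
  ∂[2,3,4] = [3,4] − [2,4] + [2,3].
The resulting 24×16 matrix has rank 15, and its Smith normal form has invariant factors (1,1,1,1,1,1,1,1,1,1,1,1,1,1,1).

Now H_k = ker ∂_k / im ∂_{k+1}, so:

  H_0: rank C_0 − rank ∂_1 = 8 − 7 = 1, and the invariant factors of ∂_1 are all 1, so H_0 ≅ Z.
  H_1: rank ker ∂_1 − rank ∂_2 = (24 − 7) − 15 = 2, and the invariant factors of ∂_2 are all 1, so H_1 ≅ Z^2.
  H_2: rank ker ∂_2 − rank ∂_3 = (16 − 15) − 0 = 1, and there is no ∂_3, so H_2 ≅ Z.

Hence the Betti numbers are b_0 = 1, b_1 = 2, b_2 = 1.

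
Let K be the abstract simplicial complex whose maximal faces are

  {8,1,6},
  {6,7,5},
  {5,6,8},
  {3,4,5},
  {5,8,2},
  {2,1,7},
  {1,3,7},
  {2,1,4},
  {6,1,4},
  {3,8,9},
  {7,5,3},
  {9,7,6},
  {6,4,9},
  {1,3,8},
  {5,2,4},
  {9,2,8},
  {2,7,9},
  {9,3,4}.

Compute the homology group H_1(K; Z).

H_1 = Z^2.

Fix the vertex order 1 < 2 < 3 < 4 < 5 < 6 < 7 < 8 < 9 and write every simplex with vertices in increasing order. Then dim K = 2 and the simplices of K are:

  0-simplices (9): [1], [2], [3], [4], [5], [6], [7], [8], [9]
  1-simplices (27): (27 of them)
  2-simplices (18): [1,2,4], [1,2,7], [1,3,7], [1,3,8], [1,4,6], [1,6,8], [2,4,5], [2,5,8], [2,7,9], [2,8,9], [3,4,5], [3,4,9], [3,5,7], [3,8,9], [4,6,9], [5,6,7], [5,6,8], [6,7,9]

Hence C_0 ≅ Z^9, C_1 ≅ Z^27, C_2 ≅ Z^18.

The boundary map ∂_1: C_1 → C_0 maps an edge to its endpoints' difference, ∂[p,q] = q − p. For instance
  ∂[4,9] = [9] − [4].
As a 9×27 matrix over Z this has rank 8, with invariant factors (1,1,1,1,1,1,1,1).

Boundary ∂_2: C_2 → C_1 maps a triangle to the signed sum of its edges. For instance
  ∂[2,4,5] = [4,5] − [2,5] + [2,4],
  ∂[2,7,9] = [7,9] − [2,9] + [2,7].
As a 27×18 matrix over Z this has rank 17, with invariant factors (1,1,1,1,1,1,1,1,1,1,1,1,1,1,1,1,1).

Reading off H_k = ker ∂_k / im ∂_{k+1}:

  H_1: rank ker ∂_1 − rank ∂_2 = (27 − 8) − 17 = 2, and the invariant factors of ∂_2 are all 1, so H_1 ≅ Z^2.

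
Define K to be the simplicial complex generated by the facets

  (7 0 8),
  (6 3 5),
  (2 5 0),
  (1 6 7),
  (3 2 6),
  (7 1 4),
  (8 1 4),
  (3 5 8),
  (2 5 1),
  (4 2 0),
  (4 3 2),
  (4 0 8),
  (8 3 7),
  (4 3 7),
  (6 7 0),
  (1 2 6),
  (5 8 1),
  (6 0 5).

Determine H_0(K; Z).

H_0 ≅ Z.

Take the total order 0 < 1 < 2 < 3 < 4 < 5 < 6 < 7 < 8 on the vertex set. Then K (dimension 2) consists of the simplices:

  0-simplices (9): [0], [1], [2], [3], [4], [5], [6], [7], [8]
  1-simplices (27): (27 of them)
  2-simplices (18): [0,2,4], [0,2,5], [0,4,8], [0,5,6], [0,6,7], [0,7,8], [1,2,5], [1,2,6], [1,4,7], [1,4,8], [1,5,8], [1,6,7], [2,3,4], [2,3,6], [3,4,7], [3,5,6], [3,5,8], [3,7,8]

so the chain groups are C_0 ≅ Z^9, C_1 ≅ Z^27, C_2 ≅ Z^18.

The boundary map ∂_1: C_1 → C_0 maps an edge to its endpoints' difference, ∂[p,q] = q − p. For instance
  ∂[3,8] = [8] − [3].
The resulting 9×27 matrix has rank 8, and its Smith normal form has invariant factors (1,1,1,1,1,1,1,1).

The boundary map ∂_2: C_2 → C_1 maps a triangle to the signed sum of its edges. For instance
  ∂[1,2,5] = [2,5] − [1,5] + [1,2],
  ∂[2,3,6] = [3,6] − [2,6] + [2,3].
This gives a 27×18 integer matrix of rank 18; reducing to Smith normal form yields diagonal entries (1,1,1,1,1,1,1,1,1,1,1,1,1,1,1,1,1,2).

Now H_k = ker ∂_k / im ∂_{k+1}, so:

  H_0: rank C_0 − rank ∂_1 = 9 − 8 = 1, and the invariant factors of ∂_1 are all 1, so H_0 ≅ Z.

(K is a triangulation of the Klein bottle.)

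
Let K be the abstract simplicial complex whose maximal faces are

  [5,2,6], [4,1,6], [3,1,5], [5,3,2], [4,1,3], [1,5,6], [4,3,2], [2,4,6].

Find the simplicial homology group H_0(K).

H_0 ≅ Z.

We work with the vertex ordering 1 < 2 < 3 < 4 < 5 < 6. The simplices of K, each written with vertices in increasing order, are:

  0-simplices (6): [1], [2], [3], [4], [5], [6]
  1-simplices (12): [1,3], [1,4], [1,5], [1,6], [2,3], [2,4], [2,5], [2,6], [3,4], [3,5], [4,6], [5,6]
  2-simplices (8): [1,3,4], [1,3,5], [1,4,6], [1,5,6], [2,3,4], [2,3,5], [2,4,6], [2,5,6]

Hence C_0 ≅ Z^6, C_1 ≅ Z^12, C_2 ≅ Z^8.

∂_1: C_1 → C_0 maps an edge to its endpoints' difference, ∂[p,q] = q − p. For instance
  ∂[1,5] = [5] − [1].
As a 6×12 matrix over Z this has rank 5, with invariant factors (1,1,1,1,1).

Boundary ∂_2: C_2 → C_1 maps a triangle to the signed sum of its edges. For instance
  ∂[1,3,4] = [3,4] − [1,4] + [1,3],
  ∂[2,5,6] = [5,6] − [2,6] + [2,5].
This gives a 12×8 integer matrix of rank 7; reducing to Smith normal form yields diagonal entries (1,1,1,1,1,1,1).

Reading off H_k = ker ∂_k / im ∂_{k+1}:

  H_0: rank C_0 − rank ∂_1 = 6 − 5 = 1, and the invariant factors of ∂_1 are all 1, so H_0 = Z.

(K is a triangulation of the 2-sphere S^2.)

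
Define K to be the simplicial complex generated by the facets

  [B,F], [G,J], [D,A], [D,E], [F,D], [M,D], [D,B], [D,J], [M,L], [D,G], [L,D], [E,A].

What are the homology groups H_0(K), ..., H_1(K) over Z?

H_0 ≅ Z,  H_1 ≅ Z^4.

Fix the vertex order A < B < D < E < F < G < J < L < M and write every simplex with vertices in increasing order. Then dim K = 1 and the simplices of K are:

  0-simplices (9): A, B, D, E, F, G, J, L, M
  1-simplices (12): AD, AE, BD, BF, DE, DF, DG, DJ, DL, DM, GJ, LM

so the chain groups are C_0 ≅ Z^9, C_1 ≅ Z^12.

Boundary ∂_1: C_1 → C_0 maps an edge to its endpoints' difference, ∂[p,q] = q − p.
The 9×12 boundary matrix has rank 8 and Smith normal form diag(1,1,1,1,1,1,1,1).

From H_k ≅ ker(∂_k) / im(∂_{k+1}) we obtain:

  H_0: rank C_0 − rank ∂_1 = 9 − 8 = 1, and the invariant factors of ∂_1 are all 1, so H_0 ≅ Z.
  H_1: rank ker ∂_1 − rank ∂_2 = (12 − 8) − 0 = 4, and there is no ∂_2, so H_1 ≅ Z^4.

As a check, the Euler characteristic is 9 − 12 = -3, which agrees with 1 − 4 = -3.
(K is a triangulation of a wedge of 4 circles.)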